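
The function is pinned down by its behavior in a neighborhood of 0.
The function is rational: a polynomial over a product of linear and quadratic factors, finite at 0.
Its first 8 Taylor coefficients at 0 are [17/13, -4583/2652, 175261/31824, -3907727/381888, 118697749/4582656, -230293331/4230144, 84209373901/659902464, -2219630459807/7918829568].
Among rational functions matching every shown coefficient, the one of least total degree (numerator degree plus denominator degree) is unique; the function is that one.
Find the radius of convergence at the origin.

The radius of convergence is 4/9.

No rational of total degree below 3 reproduces all 8 coefficients; solving the [1/2] Pade equations on them gives f(ψ) = (3*ψ/17 - 17/39)/((ψ - 3/4)*(ψ + 4/9)), whose expansion matches every shown term.
Denominator factor (ψ - 3/4): pole of order 1 at 3/4, modulus 3/4.
Denominator factor (ψ + 4/9): pole of order 1 at -4/9, modulus 4/9.
The radius of convergence is the smallest modulus among the singular points: 4/9.


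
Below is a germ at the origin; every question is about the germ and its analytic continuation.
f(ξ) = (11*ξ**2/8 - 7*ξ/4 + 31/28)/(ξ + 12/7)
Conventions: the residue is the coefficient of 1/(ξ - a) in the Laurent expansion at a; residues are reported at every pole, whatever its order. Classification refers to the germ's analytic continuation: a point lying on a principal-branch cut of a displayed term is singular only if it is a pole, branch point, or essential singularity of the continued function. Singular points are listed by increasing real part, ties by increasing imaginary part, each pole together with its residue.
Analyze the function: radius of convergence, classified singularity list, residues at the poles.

Denominator factor (ξ + 12/7): pole of order 1 at -12/7, modulus 12/7.
The radius of convergence is the smallest modulus among the singular points: 12/7.
At the order-1 pole -12/7 set g(ξ) = (ξ - (-12/7))*f(ξ) = 11*ξ**2/8 - 7*ξ/4 + 31/28.
Simple pole: residue = g(a) at a = -12/7, which is 1597/196.

Radius of convergence at 0: 12/7.
At -12/7: a pole of order 1; residue 1597/196.


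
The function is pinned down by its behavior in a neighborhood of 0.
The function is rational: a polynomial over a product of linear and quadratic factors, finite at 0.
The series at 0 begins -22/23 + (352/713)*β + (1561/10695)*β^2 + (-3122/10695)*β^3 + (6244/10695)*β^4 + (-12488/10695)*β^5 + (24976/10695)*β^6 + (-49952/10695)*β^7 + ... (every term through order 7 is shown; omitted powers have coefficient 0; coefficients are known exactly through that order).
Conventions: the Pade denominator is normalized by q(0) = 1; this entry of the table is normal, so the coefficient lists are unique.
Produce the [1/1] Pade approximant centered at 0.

Taylor coefficients needed (read off): a_0 = -22/23, a_1 = 352/713, a_2 = 1561/10695.
Write the denominator as Q(β) = 1 + q1*β. Requiring Q*f - P = O(β^3) with deg P <= 1 kills the coefficients of β^2..β^2 in Q*f:
  β^2: a_2 + q1*a_1 = 0, i.e. 1561/10695 + (352/713)*q1 = 0.
Solving this linear system: q1 = -1561/5280.
The numerator is Q*f truncated at degree 1: P0 = a_0 = -22/23; P1 = a_1 + q1*a_0 = 5777/7440.

The Pade approximant has numerator coefficients [-22/23, 5777/7440]; denominator coefficients [1, -1561/5280].


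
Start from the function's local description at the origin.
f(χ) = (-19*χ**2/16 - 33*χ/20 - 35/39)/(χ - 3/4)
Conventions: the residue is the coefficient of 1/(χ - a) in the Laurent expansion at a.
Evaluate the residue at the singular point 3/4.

The residue is -139921/49920.

At the order-1 pole 3/4 set g(χ) = (χ - (3/4))*f(χ) = -19*χ**2/16 - 33*χ/20 - 35/39.
Simple pole: residue = g(a) at a = 3/4, which is -139921/49920.


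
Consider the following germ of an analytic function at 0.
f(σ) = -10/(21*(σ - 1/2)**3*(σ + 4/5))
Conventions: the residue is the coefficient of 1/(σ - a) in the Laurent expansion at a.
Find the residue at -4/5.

At the order-1 pole -4/5 set g(σ) = (σ - (-4/5))*f(σ) = -10/(21*(σ - 1/2)**3).
Simple pole: residue = g(a) at a = -4/5, which is 10000/46137.

The residue is 10000/46137.


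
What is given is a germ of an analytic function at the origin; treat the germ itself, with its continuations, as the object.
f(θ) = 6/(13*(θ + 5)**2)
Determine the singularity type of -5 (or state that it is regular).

The denominator factor θ + 5 vanishes at -5 and appears to the power 2; the numerator there equals 6/13, nonzero, and no other factor vanishes.
Hence a pole whose order is the multiplicity, 2.

The point is a pole of order 2.


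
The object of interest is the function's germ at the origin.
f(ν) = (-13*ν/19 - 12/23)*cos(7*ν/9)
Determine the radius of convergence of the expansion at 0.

The radius of convergence is infinite.

The factor cos(7*ν/9) is entire and contributes no finite singular point.
The polynomial part has no poles.
No finite singular points: the Taylor series at 0 converges everywhere.


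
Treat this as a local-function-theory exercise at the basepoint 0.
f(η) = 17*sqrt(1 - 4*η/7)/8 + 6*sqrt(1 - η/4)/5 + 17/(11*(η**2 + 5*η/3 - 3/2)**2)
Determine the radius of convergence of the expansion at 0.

The radius of convergence is -5/6 + (1/6)*sqrt(79).

Denominator factor (η**2 + 5*η/3 - 3/2)^2: discriminant 79/9, real irrational roots -5/6 + (1/6)*sqrt(79) and -5/6 - (1/6)*sqrt(79); poles of order 2, moduli -5/6 + (1/6)*sqrt(79) and 5/6 + (1/6)*sqrt(79).
Branch term (17/8)*sqrt(1 - η/(7/4)): its argument vanishes at η = 7/4, a square-root branch point, modulus 7/4.
Branch term (6/5)*sqrt(1 - η/(4)): its argument vanishes at η = 4, a square-root branch point, modulus 4.
The radius of convergence is the smallest modulus among the singular points: -5/6 + (1/6)*sqrt(79).


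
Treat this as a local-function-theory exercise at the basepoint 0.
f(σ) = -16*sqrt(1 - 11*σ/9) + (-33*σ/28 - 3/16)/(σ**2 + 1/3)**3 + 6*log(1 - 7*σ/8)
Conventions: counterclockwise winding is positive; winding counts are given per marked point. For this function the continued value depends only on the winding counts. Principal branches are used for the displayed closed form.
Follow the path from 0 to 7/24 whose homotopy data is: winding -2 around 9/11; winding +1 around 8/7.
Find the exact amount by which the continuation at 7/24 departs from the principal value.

Continued minus principal equals (12)*pi*i.

The rational part is single-valued and drops out of the difference; each branch term changes only by its own monodromy.
(-16)*sqrt(1 - σ/(9/11)): winding -2 is even, the square root returns to the same sheet, contribution 0.
(6)*log(1 - σ/(8/7)): each positive loop around 8/7 adds 2*pi*i to the log, so winding +1 contributes (6)*(1)*2*pi*i = (12)*pi*i.
Summing the contributions at σ = 7/24 gives (12)*pi*i.


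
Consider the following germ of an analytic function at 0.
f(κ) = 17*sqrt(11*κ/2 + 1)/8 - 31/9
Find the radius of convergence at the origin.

The radius of convergence is 2/11.

Branch term (17/8)*sqrt(1 - κ/(-2/11)): its argument vanishes at κ = -2/11, a square-root branch point, modulus 2/11.
The radius of convergence is the smallest modulus among the singular points: 2/11.


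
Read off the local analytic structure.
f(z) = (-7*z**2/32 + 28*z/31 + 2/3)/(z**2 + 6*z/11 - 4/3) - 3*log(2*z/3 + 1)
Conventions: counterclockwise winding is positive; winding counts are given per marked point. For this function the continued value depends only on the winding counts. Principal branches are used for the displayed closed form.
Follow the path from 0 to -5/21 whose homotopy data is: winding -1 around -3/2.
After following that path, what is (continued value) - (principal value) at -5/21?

Continued minus principal equals (6)*pi*i.

The rational part is single-valued and drops out of the difference; each branch term changes only by its own monodromy.
(-3)*log(1 - z/(-3/2)): each positive loop around -3/2 adds 2*pi*i to the log, so winding -1 contributes (-3)*(-1)*2*pi*i = (6)*pi*i.
Summing the contributions at z = -5/21 gives (6)*pi*i.


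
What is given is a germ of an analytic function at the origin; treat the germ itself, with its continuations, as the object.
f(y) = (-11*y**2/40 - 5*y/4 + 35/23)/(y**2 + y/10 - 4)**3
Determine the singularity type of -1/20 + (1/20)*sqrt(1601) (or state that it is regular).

The denominator factor y**2 + y/10 - 4 vanishes at -1/20 + (1/20)*sqrt(1601) and appears to the power 3; the numerator there equals 88847/184000 - (489/8000)*sqrt(1601), nonzero, and no other factor vanishes.
Hence a pole whose order is the multiplicity, 3.

The point is a pole of order 3.


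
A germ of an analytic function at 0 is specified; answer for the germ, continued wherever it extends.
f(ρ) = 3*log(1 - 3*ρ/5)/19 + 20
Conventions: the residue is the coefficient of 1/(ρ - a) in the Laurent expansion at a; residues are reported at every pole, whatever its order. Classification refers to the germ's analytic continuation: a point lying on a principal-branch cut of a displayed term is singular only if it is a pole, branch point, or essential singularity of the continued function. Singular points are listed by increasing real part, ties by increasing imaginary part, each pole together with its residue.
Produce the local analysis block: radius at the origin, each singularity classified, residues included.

Radius of convergence at 0: 5/3.
At 5/3: a logarithmic branch point.

Branch term (3/19)*log(1 - ρ/(5/3)): its argument vanishes at ρ = 5/3, a logarithmic branch point, modulus 5/3.
The radius of convergence is the smallest modulus among the singular points: 5/3.


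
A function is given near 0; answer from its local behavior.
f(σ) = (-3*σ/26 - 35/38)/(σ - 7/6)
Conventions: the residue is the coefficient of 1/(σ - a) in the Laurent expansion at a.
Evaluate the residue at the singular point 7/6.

At the order-1 pole 7/6 set g(σ) = (σ - (7/6))*f(σ) = -3*σ/26 - 35/38.
Simple pole: residue = g(a) at a = 7/6, which is -1043/988.

The residue is -1043/988.


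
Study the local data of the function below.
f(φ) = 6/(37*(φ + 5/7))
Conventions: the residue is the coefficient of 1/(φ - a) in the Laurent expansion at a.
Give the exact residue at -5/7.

At the order-1 pole -5/7 set g(φ) = (φ - (-5/7))*f(φ) = 6/37.
Simple pole: residue = g(a) at a = -5/7, which is 6/37.

The residue is 6/37.


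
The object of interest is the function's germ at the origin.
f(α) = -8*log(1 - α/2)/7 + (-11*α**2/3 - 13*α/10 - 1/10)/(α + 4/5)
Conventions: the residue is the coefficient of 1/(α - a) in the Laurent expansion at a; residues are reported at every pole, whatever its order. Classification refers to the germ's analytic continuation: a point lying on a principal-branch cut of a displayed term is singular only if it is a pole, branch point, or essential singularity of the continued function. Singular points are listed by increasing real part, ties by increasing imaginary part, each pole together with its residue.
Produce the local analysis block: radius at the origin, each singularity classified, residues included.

Denominator factor (α + 4/5): pole of order 1 at -4/5, modulus 4/5.
Branch term (-8/7)*log(1 - α/(2)): its argument vanishes at α = 2, a logarithmic branch point, modulus 2.
The radius of convergence is the smallest modulus among the singular points: 4/5.
The branch term is analytic at -4/5 and contributes nothing to the residue; only the rational part matters.
At the order-1 pole -4/5 set g(α) = (α - (-4/5))*(rational part) = -11*α**2/3 - 13*α/10 - 1/10.
Simple pole: residue = g(a) at a = -4/5, which is -211/150.
List the singular points by increasing real part (a conjugate pair: the negative imaginary part first).

Radius of convergence at 0: 4/5.
At -4/5: a pole of order 1; residue -211/150.
At 2: a logarithmic branch point.


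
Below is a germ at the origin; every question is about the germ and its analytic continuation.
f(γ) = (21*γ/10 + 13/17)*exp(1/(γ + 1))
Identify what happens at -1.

The exponent 1/(γ - (-1)) has a pole at -1, so exp(1/(γ - (-1))) takes every nonzero value near it: an essential singularity (not a pole of any order).

The point is an essential singularity.


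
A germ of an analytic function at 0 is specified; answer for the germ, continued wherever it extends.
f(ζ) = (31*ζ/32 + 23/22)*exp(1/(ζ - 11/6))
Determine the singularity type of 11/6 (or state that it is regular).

The exponent 1/(ζ - (11/6)) has a pole at 11/6, so exp(1/(ζ - (11/6))) takes every nonzero value near it: an essential singularity (not a pole of any order).

The point is an essential singularity.


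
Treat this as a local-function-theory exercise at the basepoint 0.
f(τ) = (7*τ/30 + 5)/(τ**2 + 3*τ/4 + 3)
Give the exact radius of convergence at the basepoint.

The radius of convergence is sqrt(3).

Denominator factor (τ**2 + 3*τ/4 + 3): discriminant -183/16, complex-conjugate roots (-3/8) + ((1/8)*sqrt(183))*i and (-3/8) - ((1/8)*sqrt(183))*i; poles of order 1, moduli sqrt(3) and sqrt(3).
The radius of convergence is the smallest modulus among the singular points: sqrt(3).


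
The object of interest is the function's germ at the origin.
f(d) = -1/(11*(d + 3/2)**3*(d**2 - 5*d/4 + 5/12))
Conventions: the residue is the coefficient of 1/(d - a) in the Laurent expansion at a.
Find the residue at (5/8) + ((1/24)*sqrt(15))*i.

The factor d**2 - 5*d/4 + 5/12 splits as (d - a)(d - a') with a = (5/8) + ((1/24)*sqrt(15))*i, a' = (5/8) - ((1/24)*sqrt(15))*i. At the order-1 pole a set g(d) = (d - a)*f(d) = [-1/(11*(d + 3/2)**3)] / (d - a').
Simple pole: residue = g(a) at a = (5/8) + ((1/24)*sqrt(15))*i, which is (8496/1295029) + ((521424/71226595)*sqrt(15))*i.

The residue is (8496/1295029) + ((521424/71226595)*sqrt(15))*i.


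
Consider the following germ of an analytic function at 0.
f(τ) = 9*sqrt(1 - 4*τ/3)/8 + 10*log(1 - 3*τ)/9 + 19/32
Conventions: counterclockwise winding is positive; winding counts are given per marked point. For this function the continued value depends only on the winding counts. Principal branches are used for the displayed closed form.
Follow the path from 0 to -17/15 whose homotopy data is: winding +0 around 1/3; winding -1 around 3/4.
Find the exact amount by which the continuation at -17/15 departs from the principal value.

The rational part is single-valued and drops out of the difference; each branch term changes only by its own monodromy.
(9/8)*sqrt(1 - τ/(3/4)): winding -1 is odd, the square root flips sign, contributing -2*(9/8)*sqrt(1 - (-17/15)/(3/4)) = -2*(9/8)*sqrt(113/45) = -(3/20)*sqrt(565).
(10/9)*log(1 - τ/(1/3)): winding 0 around 1/3, so this term returns to its principal value, contribution 0.
Summing the contributions at τ = -17/15 gives -(3/20)*sqrt(565).

Continued minus principal equals -(3/20)*sqrt(565).


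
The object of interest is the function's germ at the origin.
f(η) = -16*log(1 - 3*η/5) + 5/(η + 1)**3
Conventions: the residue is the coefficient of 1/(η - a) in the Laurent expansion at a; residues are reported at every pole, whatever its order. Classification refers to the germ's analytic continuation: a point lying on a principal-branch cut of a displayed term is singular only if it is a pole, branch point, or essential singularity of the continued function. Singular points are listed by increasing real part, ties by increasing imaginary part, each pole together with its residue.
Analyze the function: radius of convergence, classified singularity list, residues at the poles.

Radius of convergence at 0: 1.
At -1: a pole of order 3; residue 0.
At 5/3: a logarithmic branch point.

Denominator factor (η + 1)^3: pole of order 3 at -1, modulus 1.
Branch term (-16)*log(1 - η/(5/3)): its argument vanishes at η = 5/3, a logarithmic branch point, modulus 5/3.
The radius of convergence is the smallest modulus among the singular points: 1.
The branch term is analytic at -1 and contributes nothing to the residue; only the rational part matters.
At the order-3 pole -1 set g(η) = (η - (-1))^3*(rational part) = 5.
Order-3 pole: residue = g''(a)/2; g''(-1) = 0, so the residue is 0.
List the singular points by increasing real part (a conjugate pair: the negative imaginary part first).


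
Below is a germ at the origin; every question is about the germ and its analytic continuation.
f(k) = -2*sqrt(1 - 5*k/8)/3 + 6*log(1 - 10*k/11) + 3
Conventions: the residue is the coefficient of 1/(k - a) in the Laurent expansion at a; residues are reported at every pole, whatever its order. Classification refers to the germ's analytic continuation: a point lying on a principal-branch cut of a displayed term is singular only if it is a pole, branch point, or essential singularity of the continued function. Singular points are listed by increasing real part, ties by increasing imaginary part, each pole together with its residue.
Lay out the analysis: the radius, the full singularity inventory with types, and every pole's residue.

Radius of convergence at 0: 11/10.
At 11/10: a logarithmic branch point.
At 8/5: an algebraic (square-root) branch point.

Branch term (-2/3)*sqrt(1 - k/(8/5)): its argument vanishes at k = 8/5, a square-root branch point, modulus 8/5.
Branch term (6)*log(1 - k/(11/10)): its argument vanishes at k = 11/10, a logarithmic branch point, modulus 11/10.
The radius of convergence is the smallest modulus among the singular points: 11/10.
List the singular points by increasing real part (a conjugate pair: the negative imaginary part first).


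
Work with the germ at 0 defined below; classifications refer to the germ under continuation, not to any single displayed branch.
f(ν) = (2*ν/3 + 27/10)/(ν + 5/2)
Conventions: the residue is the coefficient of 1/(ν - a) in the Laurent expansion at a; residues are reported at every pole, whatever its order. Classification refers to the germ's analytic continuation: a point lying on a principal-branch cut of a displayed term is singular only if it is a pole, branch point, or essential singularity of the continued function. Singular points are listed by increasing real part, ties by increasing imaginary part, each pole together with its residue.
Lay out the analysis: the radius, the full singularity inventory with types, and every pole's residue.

Radius of convergence at 0: 5/2.
At -5/2: a pole of order 1; residue 31/30.

Denominator factor (ν + 5/2): pole of order 1 at -5/2, modulus 5/2.
The radius of convergence is the smallest modulus among the singular points: 5/2.
At the order-1 pole -5/2 set g(ν) = (ν - (-5/2))*f(ν) = 2*ν/3 + 27/10.
Simple pole: residue = g(a) at a = -5/2, which is 31/30.


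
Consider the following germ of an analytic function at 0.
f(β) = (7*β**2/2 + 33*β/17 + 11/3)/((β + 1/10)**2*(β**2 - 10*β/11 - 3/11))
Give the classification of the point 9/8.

The point is a regular point.

Denominator factors: β + 1/10 = 49/40 at β = 9/8; β**2 - 10*β/11 - 3/11 = -21/704 at β = 9/8 — none vanishes.
So the germ continues analytically to 9/8.


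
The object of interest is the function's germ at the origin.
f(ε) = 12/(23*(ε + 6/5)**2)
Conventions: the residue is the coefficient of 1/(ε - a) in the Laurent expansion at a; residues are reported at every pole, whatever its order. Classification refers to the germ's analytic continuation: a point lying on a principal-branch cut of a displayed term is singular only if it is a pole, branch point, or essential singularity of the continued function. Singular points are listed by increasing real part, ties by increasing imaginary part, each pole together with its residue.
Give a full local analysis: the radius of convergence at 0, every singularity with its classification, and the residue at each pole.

Radius of convergence at 0: 6/5.
At -6/5: a pole of order 2; residue 0.

Denominator factor (ε + 6/5)^2: pole of order 2 at -6/5, modulus 6/5.
The radius of convergence is the smallest modulus among the singular points: 6/5.
At the order-2 pole -6/5 set g(ε) = (ε - (-6/5))^2*f(ε) = 12/23.
Order-2 pole: residue = g'(a); g'(-6/5) = 0, so the residue is 0.


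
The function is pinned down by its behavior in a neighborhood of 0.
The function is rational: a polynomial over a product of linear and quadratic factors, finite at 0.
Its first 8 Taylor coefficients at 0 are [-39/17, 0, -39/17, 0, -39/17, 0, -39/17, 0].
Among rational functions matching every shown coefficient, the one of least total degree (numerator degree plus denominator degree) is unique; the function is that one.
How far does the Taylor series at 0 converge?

No rational of total degree below 2 reproduces all 8 coefficients; solving the [0/2] Pade equations on them gives f(h) = 39/(17*(h - 1)*(h + 1)), whose expansion matches every shown term.
Denominator factor (h - 1): pole of order 1 at 1, modulus 1.
Denominator factor (h + 1): pole of order 1 at -1, modulus 1.
The radius of convergence is the smallest modulus among the singular points: 1.

The radius of convergence is 1.


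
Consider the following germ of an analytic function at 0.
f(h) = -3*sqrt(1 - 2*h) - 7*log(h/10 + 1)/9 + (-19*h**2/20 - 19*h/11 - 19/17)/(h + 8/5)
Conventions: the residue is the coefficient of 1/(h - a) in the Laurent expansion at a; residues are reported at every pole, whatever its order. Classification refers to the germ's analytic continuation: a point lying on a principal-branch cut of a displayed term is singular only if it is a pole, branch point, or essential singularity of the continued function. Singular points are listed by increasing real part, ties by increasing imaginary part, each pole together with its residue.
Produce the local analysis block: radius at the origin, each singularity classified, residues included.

Radius of convergence at 0: 1/2.
At -10: a logarithmic branch point.
At -8/5: a pole of order 1; residue -18373/23375.
At 1/2: an algebraic (square-root) branch point.

Denominator factor (h + 8/5): pole of order 1 at -8/5, modulus 8/5.
Branch term (-3)*sqrt(1 - h/(1/2)): its argument vanishes at h = 1/2, a square-root branch point, modulus 1/2.
Branch term (-7/9)*log(1 - h/(-10)): its argument vanishes at h = -10, a logarithmic branch point, modulus 10.
The radius of convergence is the smallest modulus among the singular points: 1/2.
The branch terms are analytic at -8/5 and contribute nothing to the residue; only the rational part matters.
At the order-1 pole -8/5 set g(h) = (h - (-8/5))*(rational part) = -19*h**2/20 - 19*h/11 - 19/17.
Simple pole: residue = g(a) at a = -8/5, which is -18373/23375.
List the singular points by increasing real part (a conjugate pair: the negative imaginary part first).


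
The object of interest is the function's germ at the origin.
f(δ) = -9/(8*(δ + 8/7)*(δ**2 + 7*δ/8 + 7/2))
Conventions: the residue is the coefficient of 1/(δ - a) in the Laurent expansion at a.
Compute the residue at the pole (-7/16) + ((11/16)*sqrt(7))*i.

The factor δ**2 + 7*δ/8 + 7/2 splits as (δ - a)(δ - a') with a = (-7/16) + ((11/16)*sqrt(7))*i, a' = (-7/16) - ((11/16)*sqrt(7))*i. At the order-1 pole a set g(δ) = (δ - a)*f(δ) = [-9/(8*(δ + 8/7))] / (δ - a').
Simple pole: residue = g(a) at a = (-7/16) + ((11/16)*sqrt(7))*i, which is (441/2984) + ((711/32824)*sqrt(7))*i.

The residue is (441/2984) + ((711/32824)*sqrt(7))*i.


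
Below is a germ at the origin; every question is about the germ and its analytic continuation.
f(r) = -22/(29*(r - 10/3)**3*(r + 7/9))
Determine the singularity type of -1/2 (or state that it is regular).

The point is a regular point.

Denominator factors: r + 7/9 = 5/18 at r = -1/2; r - 10/3 = -23/6 at r = -1/2 — none vanishes.
So the germ continues analytically to -1/2.


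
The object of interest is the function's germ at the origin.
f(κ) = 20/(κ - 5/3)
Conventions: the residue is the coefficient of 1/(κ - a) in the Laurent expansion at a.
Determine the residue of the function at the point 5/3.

The residue is 20.

At the order-1 pole 5/3 set g(κ) = (κ - (5/3))*f(κ) = 20.
Simple pole: residue = g(a) at a = 5/3, which is 20.


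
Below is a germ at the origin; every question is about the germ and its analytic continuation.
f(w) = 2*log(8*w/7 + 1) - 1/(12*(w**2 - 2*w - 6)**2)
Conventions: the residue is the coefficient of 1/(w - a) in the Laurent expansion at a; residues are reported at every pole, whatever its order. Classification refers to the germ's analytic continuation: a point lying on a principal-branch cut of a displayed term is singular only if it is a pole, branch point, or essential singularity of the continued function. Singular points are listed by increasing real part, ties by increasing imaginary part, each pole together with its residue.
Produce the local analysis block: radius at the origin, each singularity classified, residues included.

Denominator factor (w**2 - 2*w - 6)^2: discriminant 28, real irrational roots 1 + sqrt(7) and 1 - sqrt(7); poles of order 2, moduli 1 + sqrt(7) and -1 + sqrt(7).
Branch term (2)*log(1 - w/(-7/8)): its argument vanishes at w = -7/8, a logarithmic branch point, modulus 7/8.
The radius of convergence is the smallest modulus among the singular points: 7/8.
The branch term is analytic at 1 - sqrt(7) and contributes nothing to the residue; only the rational part matters.
The factor w**2 - 2*w - 6 splits as (w - a)(w - a') with a = 1 - sqrt(7), a' = 1 + sqrt(7). At the order-2 pole a set g(w) = (w - a)^2*(rational part) = [-1/12] / (w - a')^2.
Order-2 pole: residue = g'(a); g'(1 - sqrt(7)) = -(1/2352)*sqrt(7), so the residue is -(1/2352)*sqrt(7).
The branch term is analytic at 1 + sqrt(7) and contributes nothing to the residue; only the rational part matters.
The factor w**2 - 2*w - 6 splits as (w - a)(w - a') with a = 1 + sqrt(7), a' = 1 - sqrt(7). At the order-2 pole a set g(w) = (w - a)^2*(rational part) = [-1/12] / (w - a')^2.
Order-2 pole: residue = g'(a); g'(1 + sqrt(7)) = (1/2352)*sqrt(7), so the residue is (1/2352)*sqrt(7).
List the singular points by increasing real part (a conjugate pair: the negative imaginary part first).

Radius of convergence at 0: 7/8.
At 1 - sqrt(7): a pole of order 2; residue -(1/2352)*sqrt(7).
At -7/8: a logarithmic branch point.
At 1 + sqrt(7): a pole of order 2; residue (1/2352)*sqrt(7).


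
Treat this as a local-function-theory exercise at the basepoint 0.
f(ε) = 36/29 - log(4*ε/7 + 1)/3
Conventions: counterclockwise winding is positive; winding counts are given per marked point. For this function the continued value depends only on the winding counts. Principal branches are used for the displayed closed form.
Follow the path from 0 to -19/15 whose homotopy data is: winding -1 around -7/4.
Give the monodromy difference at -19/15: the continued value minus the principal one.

Continued minus principal equals (2/3)*pi*i.

The rational part is single-valued and drops out of the difference; each branch term changes only by its own monodromy.
(-1/3)*log(1 - ε/(-7/4)): each positive loop around -7/4 adds 2*pi*i to the log, so winding -1 contributes (-1/3)*(-1)*2*pi*i = (2/3)*pi*i.
Summing the contributions at ε = -19/15 gives (2/3)*pi*i.


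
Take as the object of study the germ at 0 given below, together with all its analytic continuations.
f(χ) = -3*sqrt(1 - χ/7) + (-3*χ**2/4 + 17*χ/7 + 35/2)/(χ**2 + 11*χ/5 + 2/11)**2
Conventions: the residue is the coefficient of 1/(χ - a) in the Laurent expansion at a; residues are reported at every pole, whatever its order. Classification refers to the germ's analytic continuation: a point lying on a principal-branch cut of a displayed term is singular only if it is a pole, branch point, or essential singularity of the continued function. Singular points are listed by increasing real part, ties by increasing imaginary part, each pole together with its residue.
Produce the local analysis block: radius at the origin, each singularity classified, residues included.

Radius of convergence at 0: 11/10 - (1/110)*sqrt(12441).
At -11/10 - (1/110)*sqrt(12441): a pole of order 2; residue (31425/994903)*sqrt(12441).
At -11/10 + (1/110)*sqrt(12441): a pole of order 2; residue -(31425/994903)*sqrt(12441).
At 7: an algebraic (square-root) branch point.


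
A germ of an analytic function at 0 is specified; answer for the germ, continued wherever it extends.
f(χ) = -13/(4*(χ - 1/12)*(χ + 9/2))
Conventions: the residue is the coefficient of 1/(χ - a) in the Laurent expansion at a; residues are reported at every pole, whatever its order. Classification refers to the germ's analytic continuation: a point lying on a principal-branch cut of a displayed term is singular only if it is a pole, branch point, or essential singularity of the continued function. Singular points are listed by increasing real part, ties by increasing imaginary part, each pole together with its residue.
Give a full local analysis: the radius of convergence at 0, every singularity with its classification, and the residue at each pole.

Radius of convergence at 0: 1/12.
At -9/2: a pole of order 1; residue 39/55.
At 1/12: a pole of order 1; residue -39/55.

Denominator factor (χ + 9/2): pole of order 1 at -9/2, modulus 9/2.
Denominator factor (χ - 1/12): pole of order 1 at 1/12, modulus 1/12.
The radius of convergence is the smallest modulus among the singular points: 1/12.
At the order-1 pole -9/2 set g(χ) = (χ - (-9/2))*f(χ) = -13/(4*(χ - 1/12)).
Simple pole: residue = g(a) at a = -9/2, which is 39/55.
At the order-1 pole 1/12 set g(χ) = (χ - (1/12))*f(χ) = -13/(4*(χ + 9/2)).
Simple pole: residue = g(a) at a = 1/12, which is -39/55.
List the singular points by increasing real part (a conjugate pair: the negative imaginary part first).


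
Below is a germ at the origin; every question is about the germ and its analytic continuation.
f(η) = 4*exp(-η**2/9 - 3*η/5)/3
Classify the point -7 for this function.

There is no denominator, hence no pole anywhere.
The factor exp(-η**2/9 - 3*η/5) is entire.
So the germ continues analytically to -7.

The point is a regular point.


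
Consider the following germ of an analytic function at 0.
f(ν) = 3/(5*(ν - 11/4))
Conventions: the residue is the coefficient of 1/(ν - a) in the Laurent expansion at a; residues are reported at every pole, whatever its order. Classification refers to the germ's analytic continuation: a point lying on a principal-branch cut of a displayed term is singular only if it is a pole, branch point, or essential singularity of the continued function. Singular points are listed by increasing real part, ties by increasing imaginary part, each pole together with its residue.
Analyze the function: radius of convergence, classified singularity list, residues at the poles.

Denominator factor (ν - 11/4): pole of order 1 at 11/4, modulus 11/4.
The radius of convergence is the smallest modulus among the singular points: 11/4.
At the order-1 pole 11/4 set g(ν) = (ν - (11/4))*f(ν) = 3/5.
Simple pole: residue = g(a) at a = 11/4, which is 3/5.

Radius of convergence at 0: 11/4.
At 11/4: a pole of order 1; residue 3/5.


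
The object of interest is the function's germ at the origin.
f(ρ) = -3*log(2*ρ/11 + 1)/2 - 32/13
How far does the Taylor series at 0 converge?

The radius of convergence is 11/2.

Branch term (-3/2)*log(1 - ρ/(-11/2)): its argument vanishes at ρ = -11/2, a logarithmic branch point, modulus 11/2.
The radius of convergence is the smallest modulus among the singular points: 11/2.


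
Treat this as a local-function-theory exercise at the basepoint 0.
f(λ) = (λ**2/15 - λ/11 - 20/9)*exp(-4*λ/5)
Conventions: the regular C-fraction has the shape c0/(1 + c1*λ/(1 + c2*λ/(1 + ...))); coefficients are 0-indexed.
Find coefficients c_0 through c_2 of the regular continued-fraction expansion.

The regular C-fraction coefficients are [-20/9, 167/220, -15437/36740].

Taylor coefficients (expand at 0): a_0 = -20/9, a_1 = 167/99, a_2 = -283/495.
c0 = a_0 = -20/9. Peel one level at a time: if S = 1 + c*λ/S' with S'(0) = 1, then c is the λ-coefficient of S and S' = c*λ/(S - 1).
S_1 = c0/f = 1 + (167/220)*λ + (15437/48400)*λ^2 + ...; c1 = 167/220.
S_2 = c1*λ/(S_1 - 1) = 1 + (-15437/36740)*λ + ...; c2 = -15437/36740.


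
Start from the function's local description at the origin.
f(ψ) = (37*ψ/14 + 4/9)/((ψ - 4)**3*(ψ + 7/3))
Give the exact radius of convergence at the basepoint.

The radius of convergence is 7/3.

Denominator factor (ψ + 7/3): pole of order 1 at -7/3, modulus 7/3.
Denominator factor (ψ - 4)^3: pole of order 3 at 4, modulus 4.
The radius of convergence is the smallest modulus among the singular points: 7/3.


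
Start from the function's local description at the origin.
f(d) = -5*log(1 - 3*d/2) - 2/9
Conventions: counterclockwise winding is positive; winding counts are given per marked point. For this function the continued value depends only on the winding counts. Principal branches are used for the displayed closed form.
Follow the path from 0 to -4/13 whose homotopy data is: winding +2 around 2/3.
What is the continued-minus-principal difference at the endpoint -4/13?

The rational part is single-valued and drops out of the difference; each branch term changes only by its own monodromy.
(-5)*log(1 - d/(2/3)): each positive loop around 2/3 adds 2*pi*i to the log, so winding +2 contributes (-5)*(2)*2*pi*i = -(20)*pi*i.
Summing the contributions at d = -4/13 gives -(20)*pi*i.

Continued minus principal equals -(20)*pi*i.


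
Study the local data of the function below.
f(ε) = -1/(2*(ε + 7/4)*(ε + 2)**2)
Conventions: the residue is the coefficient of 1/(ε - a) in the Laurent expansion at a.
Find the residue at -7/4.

At the order-1 pole -7/4 set g(ε) = (ε - (-7/4))*f(ε) = -1/(2*(ε + 2)**2).
Simple pole: residue = g(a) at a = -7/4, which is -8.

The residue is -8.


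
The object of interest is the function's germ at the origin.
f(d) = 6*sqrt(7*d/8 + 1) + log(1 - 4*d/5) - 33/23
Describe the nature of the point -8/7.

The point is an algebraic (square-root) branch point.

The term (6)*sqrt(1 - d/(-8/7)) has argument 1 - -8/7/(-8/7) = 0 at -8/7: a square-root (algebraic, two-sheeted) branch point; the remaining terms are analytic or single-valued there.


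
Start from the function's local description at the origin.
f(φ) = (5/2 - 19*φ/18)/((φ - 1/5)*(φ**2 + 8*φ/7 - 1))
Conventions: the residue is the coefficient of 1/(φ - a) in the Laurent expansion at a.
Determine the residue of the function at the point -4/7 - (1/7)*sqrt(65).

The residue is 3605/2304 - (2191/29952)*sqrt(65).

The factor φ**2 + 8*φ/7 - 1 splits as (φ - a)(φ - a') with a = -4/7 - (1/7)*sqrt(65), a' = -4/7 + (1/7)*sqrt(65). At the order-1 pole a set g(φ) = (φ - a)*f(φ) = [(5/2 - 19*φ/18)/(φ - 1/5)] / (φ - a').
Simple pole: residue = g(a) at a = -4/7 - (1/7)*sqrt(65), which is 3605/2304 - (2191/29952)*sqrt(65).


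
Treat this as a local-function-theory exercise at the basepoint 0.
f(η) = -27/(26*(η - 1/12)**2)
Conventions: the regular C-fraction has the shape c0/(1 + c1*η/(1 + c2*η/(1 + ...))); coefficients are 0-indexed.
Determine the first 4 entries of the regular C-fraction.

Taylor coefficients (expand at 0): a_0 = -1944/13, a_1 = -46656/13, a_2 = -839808/13, a_3 = -13436928/13.
c0 = a_0 = -1944/13. Peel one level at a time: if S = 1 + c*η/S' with S'(0) = 1, then c is the η-coefficient of S and S' = c*η/(S - 1).
S_1 = c0/f = 1 + (-24)*η + (144)*η^2 + ...; c1 = -24.
S_2 = c1*η/(S_1 - 1) = 1 + (6)*η + (36)*η^2 + ...; c2 = 6.
S_3 = c2*η/(S_2 - 1) = 1 + (-6)*η + ...; c3 = -6.

The regular C-fraction coefficients are [-1944/13, -24, 6, -6].


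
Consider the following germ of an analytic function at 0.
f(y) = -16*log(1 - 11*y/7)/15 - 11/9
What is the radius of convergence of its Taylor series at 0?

Branch term (-16/15)*log(1 - y/(7/11)): its argument vanishes at y = 7/11, a logarithmic branch point, modulus 7/11.
The radius of convergence is the smallest modulus among the singular points: 7/11.

The radius of convergence is 7/11.


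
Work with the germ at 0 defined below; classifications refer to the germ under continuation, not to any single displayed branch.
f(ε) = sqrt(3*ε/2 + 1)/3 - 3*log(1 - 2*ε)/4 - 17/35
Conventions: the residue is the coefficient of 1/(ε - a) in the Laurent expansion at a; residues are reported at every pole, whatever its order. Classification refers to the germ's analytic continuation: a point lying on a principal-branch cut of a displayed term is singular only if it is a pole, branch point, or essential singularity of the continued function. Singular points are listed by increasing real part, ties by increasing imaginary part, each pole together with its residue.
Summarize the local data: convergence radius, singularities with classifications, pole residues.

Branch term (-3/4)*log(1 - ε/(1/2)): its argument vanishes at ε = 1/2, a logarithmic branch point, modulus 1/2.
Branch term (1/3)*sqrt(1 - ε/(-2/3)): its argument vanishes at ε = -2/3, a square-root branch point, modulus 2/3.
The radius of convergence is the smallest modulus among the singular points: 1/2.
List the singular points by increasing real part (a conjugate pair: the negative imaginary part first).

Radius of convergence at 0: 1/2.
At -2/3: an algebraic (square-root) branch point.
At 1/2: a logarithmic branch point.


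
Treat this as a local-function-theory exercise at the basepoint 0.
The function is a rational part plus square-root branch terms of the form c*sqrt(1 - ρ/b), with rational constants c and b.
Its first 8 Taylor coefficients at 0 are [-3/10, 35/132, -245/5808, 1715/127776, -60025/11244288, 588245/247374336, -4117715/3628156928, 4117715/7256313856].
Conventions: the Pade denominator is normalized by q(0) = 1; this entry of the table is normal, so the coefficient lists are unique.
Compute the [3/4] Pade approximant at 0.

The Pade approximant has numerator coefficients [-3/10, -133/31020, 109319/818928, 2565983/90082080]; denominator coefficients [1, 1393/1551, 7105/34122, 343/45496, -60025/264240768].

Taylor coefficients needed (read off): a_0 = -3/10, a_1 = 35/132, a_2 = -245/5808, a_3 = 1715/127776, a_4 = -60025/11244288, a_5 = 588245/247374336, a_6 = -4117715/3628156928, a_7 = 4117715/7256313856.
Write the denominator as Q(ρ) = 1 + q1*ρ + q2*ρ^2 + q3*ρ^3 + q4*ρ^4. Requiring Q*f - P = O(ρ^8) with deg P <= 3 kills the coefficients of ρ^4..ρ^7 in Q*f:
  ρ^4: a_4 + q1*a_3 + q2*a_2 + q3*a_1 + q4*a_0 = 0, i.e. -60025/11244288 + (1715/127776)*q1 + (-245/5808)*q2 + (35/132)*q3 + (-3/10)*q4 = 0.
  ρ^5: a_5 + q1*a_4 + q2*a_3 + q3*a_2 + q4*a_1 = 0, i.e. 588245/247374336 + (-60025/11244288)*q1 + (1715/127776)*q2 + (-245/5808)*q3 + (35/132)*q4 = 0.
  ρ^6: a_6 + q1*a_5 + q2*a_4 + q3*a_3 + q4*a_2 = 0, i.e. -4117715/3628156928 + (588245/247374336)*q1 + (-60025/11244288)*q2 + (1715/127776)*q3 + (-245/5808)*q4 = 0.
  ρ^7: a_7 + q1*a_6 + q2*a_5 + q3*a_4 + q4*a_3 = 0, i.e. 4117715/7256313856 + (-4117715/3628156928)*q1 + (588245/247374336)*q2 + (-60025/11244288)*q3 + (1715/127776)*q4 = 0.
Solving this linear system: q1 = 1393/1551, q2 = 7105/34122, q3 = 343/45496, q4 = -60025/264240768.
The numerator is Q*f truncated at degree 3: P0 = a_0 = -3/10; P1 = a_1 + q1*a_0 = -133/31020; P2 = a_2 + q1*a_1 + q2*a_0 = 109319/818928; P3 = a_3 + q1*a_2 + q2*a_1 + q3*a_0 = 2565983/90082080.


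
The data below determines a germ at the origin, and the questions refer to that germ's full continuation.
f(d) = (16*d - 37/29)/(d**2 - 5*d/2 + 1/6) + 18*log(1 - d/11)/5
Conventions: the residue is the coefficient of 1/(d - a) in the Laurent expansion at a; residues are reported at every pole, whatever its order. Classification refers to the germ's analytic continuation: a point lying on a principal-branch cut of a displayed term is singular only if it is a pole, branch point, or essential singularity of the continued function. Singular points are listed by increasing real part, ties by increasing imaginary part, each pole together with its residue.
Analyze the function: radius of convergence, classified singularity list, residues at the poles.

Denominator factor (d**2 - 5*d/2 + 1/6): discriminant 67/12, real irrational roots 5/4 + (1/12)*sqrt(201) and 5/4 - (1/12)*sqrt(201); poles of order 1, moduli 5/4 + (1/12)*sqrt(201) and 5/4 - (1/12)*sqrt(201).
Branch term (18/5)*log(1 - d/(11)): its argument vanishes at d = 11, a logarithmic branch point, modulus 11.
The radius of convergence is the smallest modulus among the singular points: 5/4 - (1/12)*sqrt(201).
The branch term is analytic at 5/4 - (1/12)*sqrt(201) and contributes nothing to the residue; only the rational part matters.
The factor d**2 - 5*d/2 + 1/6 splits as (d - a)(d - a') with a = 5/4 - (1/12)*sqrt(201), a' = 5/4 + (1/12)*sqrt(201). At the order-1 pole a set g(d) = (d - a)*(rational part) = [16*d - 37/29] / (d - a').
Simple pole: residue = g(a) at a = 5/4 - (1/12)*sqrt(201), which is 8 - (1086/1943)*sqrt(201).
The branch term is analytic at 5/4 + (1/12)*sqrt(201) and contributes nothing to the residue; only the rational part matters.
The factor d**2 - 5*d/2 + 1/6 splits as (d - a)(d - a') with a = 5/4 + (1/12)*sqrt(201), a' = 5/4 - (1/12)*sqrt(201). At the order-1 pole a set g(d) = (d - a)*(rational part) = [16*d - 37/29] / (d - a').
Simple pole: residue = g(a) at a = 5/4 + (1/12)*sqrt(201), which is 8 + (1086/1943)*sqrt(201).
List the singular points by increasing real part (a conjugate pair: the negative imaginary part first).

Radius of convergence at 0: 5/4 - (1/12)*sqrt(201).
At 5/4 - (1/12)*sqrt(201): a pole of order 1; residue 8 - (1086/1943)*sqrt(201).
At 5/4 + (1/12)*sqrt(201): a pole of order 1; residue 8 + (1086/1943)*sqrt(201).
At 11: a logarithmic branch point.
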